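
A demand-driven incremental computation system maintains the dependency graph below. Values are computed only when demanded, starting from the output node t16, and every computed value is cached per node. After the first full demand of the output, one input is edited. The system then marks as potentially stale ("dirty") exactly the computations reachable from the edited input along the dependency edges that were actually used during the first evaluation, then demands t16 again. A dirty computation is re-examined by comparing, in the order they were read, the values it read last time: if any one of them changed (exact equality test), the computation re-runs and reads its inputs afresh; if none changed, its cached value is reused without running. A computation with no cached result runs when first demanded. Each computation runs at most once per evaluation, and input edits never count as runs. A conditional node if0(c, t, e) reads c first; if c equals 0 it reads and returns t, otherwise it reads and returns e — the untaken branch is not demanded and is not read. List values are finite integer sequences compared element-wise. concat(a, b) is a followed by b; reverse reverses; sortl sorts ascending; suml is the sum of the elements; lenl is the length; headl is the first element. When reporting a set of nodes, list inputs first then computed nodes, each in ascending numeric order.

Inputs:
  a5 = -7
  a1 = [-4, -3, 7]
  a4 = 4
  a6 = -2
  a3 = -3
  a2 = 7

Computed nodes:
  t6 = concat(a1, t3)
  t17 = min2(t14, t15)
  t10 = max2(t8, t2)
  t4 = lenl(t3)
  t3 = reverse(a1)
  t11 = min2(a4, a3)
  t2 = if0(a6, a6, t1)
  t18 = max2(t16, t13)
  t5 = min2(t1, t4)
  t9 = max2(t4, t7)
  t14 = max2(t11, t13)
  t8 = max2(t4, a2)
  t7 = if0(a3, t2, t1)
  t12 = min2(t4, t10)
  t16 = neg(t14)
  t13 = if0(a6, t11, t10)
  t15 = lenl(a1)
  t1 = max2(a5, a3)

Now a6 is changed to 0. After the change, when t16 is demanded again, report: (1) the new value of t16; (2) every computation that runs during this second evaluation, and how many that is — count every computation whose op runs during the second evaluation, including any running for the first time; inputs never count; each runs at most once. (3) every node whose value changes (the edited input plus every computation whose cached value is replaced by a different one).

First evaluation (everything demanded from the output):
  t1 = max2(-7, -3) = -3
  t2 = if0(a6=-2 -> else branch t1) = -3
  t3 = reverse([-4, -3, 7]) = [7, -3, -4]
  t4 = lenl([7, -3, -4]) = 3
  t8 = max2(3, 7) = 7
  t10 = max2(7, -3) = 7
  t11 = min2(4, -3) = -3
  t13 = if0(a6=-2 -> else branch t10) = 7
  t14 = max2(-3, 7) = 7
  t16 = neg(7) = -7

Propagation after the edit:
  t2: marked dirty but never re-examined — demand shifted away from it.
  t10: marked dirty but never re-examined — demand shifted away from it.
  t13: runs — a6 -2->0; result -3.
  t14: runs — t13 7->-3; result -3.
  t16: runs — t14 7->-3; result 3.

Key observation: a condition flipped, so demand moved to the other branch — t2, t10 are never re-examined.

New value of t16: 3.
Computations that run: t13, t14, t16 — 3 in total.
Values that change: a6, t13, t14, t16.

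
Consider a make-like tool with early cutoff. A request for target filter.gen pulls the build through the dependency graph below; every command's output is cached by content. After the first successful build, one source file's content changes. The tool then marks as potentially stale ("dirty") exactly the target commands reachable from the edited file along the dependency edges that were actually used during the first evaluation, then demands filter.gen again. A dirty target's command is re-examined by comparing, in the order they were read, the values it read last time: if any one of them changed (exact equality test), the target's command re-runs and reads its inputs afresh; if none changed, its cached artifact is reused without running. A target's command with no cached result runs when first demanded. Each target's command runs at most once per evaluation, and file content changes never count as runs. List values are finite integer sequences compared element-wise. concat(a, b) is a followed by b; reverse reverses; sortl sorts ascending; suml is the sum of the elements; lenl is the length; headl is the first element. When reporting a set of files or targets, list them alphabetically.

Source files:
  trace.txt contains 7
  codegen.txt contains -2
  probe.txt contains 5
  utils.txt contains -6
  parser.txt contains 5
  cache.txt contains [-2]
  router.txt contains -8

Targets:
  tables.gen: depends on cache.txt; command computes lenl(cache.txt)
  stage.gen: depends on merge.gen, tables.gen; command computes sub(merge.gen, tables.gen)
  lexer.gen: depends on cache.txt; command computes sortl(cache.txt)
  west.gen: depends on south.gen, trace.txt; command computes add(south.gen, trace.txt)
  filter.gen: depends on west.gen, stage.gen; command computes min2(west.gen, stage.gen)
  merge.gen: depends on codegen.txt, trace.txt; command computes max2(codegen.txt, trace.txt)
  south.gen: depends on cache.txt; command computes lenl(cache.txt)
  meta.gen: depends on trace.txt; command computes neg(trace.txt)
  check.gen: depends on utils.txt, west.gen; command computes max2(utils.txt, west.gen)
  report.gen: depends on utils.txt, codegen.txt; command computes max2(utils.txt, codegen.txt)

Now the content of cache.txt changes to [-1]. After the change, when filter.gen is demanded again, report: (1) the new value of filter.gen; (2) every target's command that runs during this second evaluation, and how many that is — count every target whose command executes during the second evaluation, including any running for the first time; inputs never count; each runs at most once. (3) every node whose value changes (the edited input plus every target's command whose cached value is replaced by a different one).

First demand of the output computes:
  merge.gen = max2(-2, 7) = 7
  south.gen = lenl([-2]) = 1
  tables.gen = lenl([-2]) = 1
  stage.gen = sub(7, 1) = 6
  west.gen = add(1, 7) = 8
  filter.gen = min2(8, 6) = 6

After the edit, cleaning proceeds:
  south.gen: a read changed (cache.txt [-2]->[-1]) — executes, giving 1 — identical to its old value.
  tables.gen: a read changed (cache.txt [-2]->[-1]) — executes, giving 1 — identical to its old value.
  stage.gen: dirty, but its reads are unchanged (merge.gen unchanged, tables.gen unchanged); cached 6 stands.
  west.gen: dirty, but its reads are unchanged (south.gen unchanged, trace.txt unchanged); cached 8 stands.
  filter.gen: dirty, but its reads are unchanged (west.gen unchanged, stage.gen unchanged); cached 6 stands.

Note where the cutoff bites: stage.gen is checked, finds nothing changed, and keeps its cache.

Demanding filter.gen again yields 6.
2 target commands run: south.gen, tables.gen.
The nodes whose values change: cache.txt.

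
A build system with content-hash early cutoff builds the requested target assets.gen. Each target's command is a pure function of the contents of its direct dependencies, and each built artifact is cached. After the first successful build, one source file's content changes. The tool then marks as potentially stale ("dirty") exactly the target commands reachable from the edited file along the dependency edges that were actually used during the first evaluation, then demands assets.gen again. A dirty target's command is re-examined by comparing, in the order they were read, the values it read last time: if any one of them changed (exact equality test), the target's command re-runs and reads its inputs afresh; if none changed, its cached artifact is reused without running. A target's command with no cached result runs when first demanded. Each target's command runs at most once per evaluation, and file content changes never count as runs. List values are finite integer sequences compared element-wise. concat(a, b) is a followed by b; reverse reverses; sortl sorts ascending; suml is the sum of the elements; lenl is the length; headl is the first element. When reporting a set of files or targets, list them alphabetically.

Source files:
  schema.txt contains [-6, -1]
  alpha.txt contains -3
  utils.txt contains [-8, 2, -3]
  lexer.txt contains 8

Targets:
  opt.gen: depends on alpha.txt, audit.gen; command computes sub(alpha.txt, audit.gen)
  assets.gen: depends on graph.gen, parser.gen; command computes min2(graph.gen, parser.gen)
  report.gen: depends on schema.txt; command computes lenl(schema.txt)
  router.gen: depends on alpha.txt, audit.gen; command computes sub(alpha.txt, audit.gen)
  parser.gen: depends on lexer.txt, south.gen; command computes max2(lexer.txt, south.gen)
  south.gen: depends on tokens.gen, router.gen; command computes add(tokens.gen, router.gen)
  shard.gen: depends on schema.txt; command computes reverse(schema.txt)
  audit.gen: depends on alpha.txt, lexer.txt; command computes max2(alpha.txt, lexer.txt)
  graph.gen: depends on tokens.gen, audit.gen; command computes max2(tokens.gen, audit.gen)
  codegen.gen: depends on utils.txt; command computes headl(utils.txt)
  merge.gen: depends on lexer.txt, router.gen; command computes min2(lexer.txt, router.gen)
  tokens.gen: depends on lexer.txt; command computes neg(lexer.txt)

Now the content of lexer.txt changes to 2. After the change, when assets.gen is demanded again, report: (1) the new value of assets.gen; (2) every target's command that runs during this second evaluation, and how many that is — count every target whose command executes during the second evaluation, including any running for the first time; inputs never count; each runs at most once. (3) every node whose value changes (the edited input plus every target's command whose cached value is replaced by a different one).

First evaluation (everything demanded from the output):
  audit.gen = max2(-3, 8) = 8
  router.gen = sub(-3, 8) = -11
  tokens.gen = neg(8) = -8
  graph.gen = max2(-8, 8) = 8
  south.gen = add(-8, -11) = -19
  parser.gen = max2(8, -19) = 8
  assets.gen = min2(8, 8) = 8

Propagation after the edit:
  audit.gen: runs — lexer.txt 8->2; result 2.
  router.gen: runs — audit.gen 8->2; result -5.
  tokens.gen: runs — lexer.txt 8->2; result -2.
  graph.gen: runs — tokens.gen -8->-2; audit.gen 8->2; result 2.
  south.gen: runs — tokens.gen -8->-2; router.gen -11->-5; result -7.
  parser.gen: runs — lexer.txt 8->2; south.gen -19->-7; result 2.
  assets.gen: runs — graph.gen 8->2; parser.gen 8->2; result 2.

New value of assets.gen: 2.
Target commands that run: assets.gen, audit.gen, graph.gen, parser.gen, router.gen, south.gen, tokens.gen — 7 in total.
Values that change: assets.gen, audit.gen, graph.gen, lexer.txt, parser.gen, router.gen, south.gen, tokens.gen.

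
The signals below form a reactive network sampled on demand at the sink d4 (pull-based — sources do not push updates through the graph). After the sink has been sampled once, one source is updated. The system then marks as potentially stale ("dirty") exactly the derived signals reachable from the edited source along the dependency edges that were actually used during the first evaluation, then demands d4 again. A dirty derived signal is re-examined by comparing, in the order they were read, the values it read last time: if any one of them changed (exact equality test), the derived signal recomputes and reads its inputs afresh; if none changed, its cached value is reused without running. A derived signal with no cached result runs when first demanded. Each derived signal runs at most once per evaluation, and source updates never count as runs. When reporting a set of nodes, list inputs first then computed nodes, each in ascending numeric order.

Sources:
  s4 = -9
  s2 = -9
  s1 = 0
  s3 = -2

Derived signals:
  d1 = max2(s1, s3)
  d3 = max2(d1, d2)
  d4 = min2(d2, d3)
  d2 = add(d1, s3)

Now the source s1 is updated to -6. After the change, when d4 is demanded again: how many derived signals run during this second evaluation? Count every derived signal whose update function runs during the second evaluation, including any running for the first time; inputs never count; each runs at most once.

Run set: d1, d2, d3, d4 (4 run).

Initial pass — values computed on the first demand:
  d1 = max2(0, -2) = 0
  d2 = add(0, -2) = -2
  d3 = max2(0, -2) = 0
  d4 = min2(-2, 0) = -2

Second demand — change propagation:
  d1: re-runs because s1 0->-6; new result -2.
  d2: re-runs because d1 0->-2; new result -4.
  d3: re-runs because d1 0->-2; d2 -2->-4; new result -2.
  d4: re-runs because d2 -2->-4; d3 0->-2; new result -4.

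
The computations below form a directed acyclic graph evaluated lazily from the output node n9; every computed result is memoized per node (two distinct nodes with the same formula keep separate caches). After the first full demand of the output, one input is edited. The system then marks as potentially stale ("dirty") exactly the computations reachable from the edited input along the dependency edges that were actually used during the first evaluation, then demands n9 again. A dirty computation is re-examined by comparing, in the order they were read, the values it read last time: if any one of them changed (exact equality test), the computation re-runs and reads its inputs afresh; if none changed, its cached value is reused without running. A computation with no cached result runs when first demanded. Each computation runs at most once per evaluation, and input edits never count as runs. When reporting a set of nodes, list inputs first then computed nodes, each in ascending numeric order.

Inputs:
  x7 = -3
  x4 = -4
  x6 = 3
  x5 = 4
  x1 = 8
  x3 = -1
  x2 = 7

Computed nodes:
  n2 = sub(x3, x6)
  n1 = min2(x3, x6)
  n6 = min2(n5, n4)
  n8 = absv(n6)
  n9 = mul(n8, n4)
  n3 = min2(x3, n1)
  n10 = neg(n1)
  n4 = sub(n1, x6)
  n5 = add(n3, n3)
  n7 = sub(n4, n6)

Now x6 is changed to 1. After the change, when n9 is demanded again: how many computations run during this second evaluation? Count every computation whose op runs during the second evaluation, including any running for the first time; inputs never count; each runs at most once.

First demand of the output computes:
  n1 = min2(-1, 3) = -1
  n3 = min2(-1, -1) = -1
  n4 = sub(-1, 3) = -4
  n5 = add(-1, -1) = -2
  n6 = min2(-2, -4) = -4
  n8 = absv(-4) = 4
  n9 = mul(4, -4) = -16

After the edit, cleaning proceeds:
  n1: a read changed (x6 3->1) — executes, giving -1 — identical to its old value.
  n3: dirty, but its reads are unchanged (x3 unchanged, n1 unchanged); cached -1 stands.
  n4: a read changed (x6 3->1) — executes, giving -2.
  n5: dirty, but its reads are unchanged (n3 unchanged, n3 unchanged); cached -2 stands.
  n6: a read changed (n4 -4->-2) — executes, giving -2.
  n8: a read changed (n6 -4->-2) — executes, giving 2.
  n9: a read changed (n8 4->2; n4 -4->-2) — executes, giving -4.

Note where the cutoff bites: n3 is checked, finds nothing changed, and keeps its cache.

5 computations run: n1, n4, n6, n8, n9.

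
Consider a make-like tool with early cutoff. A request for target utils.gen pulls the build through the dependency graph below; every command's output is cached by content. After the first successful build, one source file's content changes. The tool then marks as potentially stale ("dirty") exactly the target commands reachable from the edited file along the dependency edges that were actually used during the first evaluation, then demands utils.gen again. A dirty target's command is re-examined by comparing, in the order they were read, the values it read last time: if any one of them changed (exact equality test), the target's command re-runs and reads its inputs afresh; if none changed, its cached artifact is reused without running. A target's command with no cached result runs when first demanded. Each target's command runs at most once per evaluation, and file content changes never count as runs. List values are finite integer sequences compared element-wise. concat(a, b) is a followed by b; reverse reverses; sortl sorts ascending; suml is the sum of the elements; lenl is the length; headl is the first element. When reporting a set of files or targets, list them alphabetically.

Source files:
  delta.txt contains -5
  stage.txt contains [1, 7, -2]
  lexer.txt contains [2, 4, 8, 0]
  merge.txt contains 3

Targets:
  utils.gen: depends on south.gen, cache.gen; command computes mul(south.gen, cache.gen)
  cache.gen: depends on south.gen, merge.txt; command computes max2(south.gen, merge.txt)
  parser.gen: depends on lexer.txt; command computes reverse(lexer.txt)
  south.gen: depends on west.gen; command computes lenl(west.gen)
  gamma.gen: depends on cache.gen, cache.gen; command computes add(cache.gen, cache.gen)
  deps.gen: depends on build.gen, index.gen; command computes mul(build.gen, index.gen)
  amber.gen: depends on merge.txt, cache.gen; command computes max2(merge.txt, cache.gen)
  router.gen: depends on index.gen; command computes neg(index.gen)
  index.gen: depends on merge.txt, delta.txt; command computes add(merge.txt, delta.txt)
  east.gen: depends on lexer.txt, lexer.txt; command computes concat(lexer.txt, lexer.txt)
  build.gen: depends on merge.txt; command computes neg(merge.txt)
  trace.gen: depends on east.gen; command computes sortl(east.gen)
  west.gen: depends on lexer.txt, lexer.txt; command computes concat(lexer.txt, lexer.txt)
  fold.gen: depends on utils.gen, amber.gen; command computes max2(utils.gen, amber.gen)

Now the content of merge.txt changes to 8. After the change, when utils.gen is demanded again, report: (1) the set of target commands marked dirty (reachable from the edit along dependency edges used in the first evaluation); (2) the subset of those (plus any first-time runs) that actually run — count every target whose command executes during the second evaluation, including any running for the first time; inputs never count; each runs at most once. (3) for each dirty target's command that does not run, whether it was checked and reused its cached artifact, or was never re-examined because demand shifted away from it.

First demand of the output computes:
  west.gen = concat([2, 4, 8, 0], [2, 4, 8, 0]) = [2, 4, 8, 0, 2, 4, 8, 0]
  south.gen = lenl([2, 4, 8, 0, 2, 4, 8, 0]) = 8
  cache.gen = max2(8, 3) = 8
  utils.gen = mul(8, 8) = 64

After the edit, cleaning proceeds:
  cache.gen: a read changed (merge.txt 3->8) — executes, giving 8 — identical to its old value.
  utils.gen: dirty, but its reads are unchanged (south.gen unchanged, cache.gen unchanged); cached 64 stands.

Note the absorption at cache.gen: it re-runs yet its value is the same, leaving the output's value untouched.

The edit dirties: cache.gen, utils.gen.
1 target commands run: cache.gen.
Cache hits after checking: utils.gen.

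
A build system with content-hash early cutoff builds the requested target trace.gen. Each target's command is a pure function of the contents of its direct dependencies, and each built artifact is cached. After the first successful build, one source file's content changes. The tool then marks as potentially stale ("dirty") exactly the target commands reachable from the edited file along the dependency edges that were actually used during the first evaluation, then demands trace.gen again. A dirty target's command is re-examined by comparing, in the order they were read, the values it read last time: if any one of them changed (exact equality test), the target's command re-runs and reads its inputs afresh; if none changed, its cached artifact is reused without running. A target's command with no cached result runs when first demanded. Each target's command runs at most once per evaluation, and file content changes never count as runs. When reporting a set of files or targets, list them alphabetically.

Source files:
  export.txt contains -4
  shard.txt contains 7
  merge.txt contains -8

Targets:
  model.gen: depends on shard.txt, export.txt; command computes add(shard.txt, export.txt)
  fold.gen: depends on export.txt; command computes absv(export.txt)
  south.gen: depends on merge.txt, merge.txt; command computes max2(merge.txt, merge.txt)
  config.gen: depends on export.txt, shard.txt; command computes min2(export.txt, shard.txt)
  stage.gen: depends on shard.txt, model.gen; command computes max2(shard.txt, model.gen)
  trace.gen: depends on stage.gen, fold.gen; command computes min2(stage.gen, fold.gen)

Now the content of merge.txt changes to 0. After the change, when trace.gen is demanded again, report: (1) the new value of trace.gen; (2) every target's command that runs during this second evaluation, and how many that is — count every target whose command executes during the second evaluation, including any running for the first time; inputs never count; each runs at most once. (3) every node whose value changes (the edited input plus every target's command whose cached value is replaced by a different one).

First evaluation (everything demanded from the output):
  fold.gen = absv(-4) = 4
  model.gen = add(7, -4) = 3
  stage.gen = max2(7, 3) = 7
  trace.gen = min2(7, 4) = 4

Propagation after the edit:
  merge.txt feeds no computation that the output demands — nothing is marked dirty and nothing runs.

Key observation: merge.txt is never demanded by the output, so the edit triggers no recomputation at all.

New value of trace.gen: 4.
Target commands that run: none — 0 in total.
Values that change: merge.txt.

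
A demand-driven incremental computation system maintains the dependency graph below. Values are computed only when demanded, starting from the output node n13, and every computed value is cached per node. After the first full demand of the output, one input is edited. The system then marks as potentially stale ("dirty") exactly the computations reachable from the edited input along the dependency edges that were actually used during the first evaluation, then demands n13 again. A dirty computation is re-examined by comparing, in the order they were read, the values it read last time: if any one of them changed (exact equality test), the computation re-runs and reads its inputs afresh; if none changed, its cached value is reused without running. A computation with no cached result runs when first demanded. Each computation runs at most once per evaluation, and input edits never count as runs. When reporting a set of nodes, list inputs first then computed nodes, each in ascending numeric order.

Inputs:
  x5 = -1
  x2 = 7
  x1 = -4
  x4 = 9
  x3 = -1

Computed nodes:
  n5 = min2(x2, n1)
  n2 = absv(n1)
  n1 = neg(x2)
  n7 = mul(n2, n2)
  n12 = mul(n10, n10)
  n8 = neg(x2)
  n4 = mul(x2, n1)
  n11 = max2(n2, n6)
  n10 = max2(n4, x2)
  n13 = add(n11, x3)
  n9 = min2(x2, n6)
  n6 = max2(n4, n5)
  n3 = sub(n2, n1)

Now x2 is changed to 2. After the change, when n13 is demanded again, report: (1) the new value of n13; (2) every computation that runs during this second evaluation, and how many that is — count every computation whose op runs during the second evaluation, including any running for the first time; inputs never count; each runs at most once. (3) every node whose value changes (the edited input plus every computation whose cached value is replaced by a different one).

New value of n13: 1.
Computations that run: n1, n2, n4, n5, n6, n11, n13 — 7 in total.
Values that change: x2, n1, n2, n4, n5, n6, n11, n13.

First evaluation (everything demanded from the output):
  n1 = neg(7) = -7
  n2 = absv(-7) = 7
  n4 = mul(7, -7) = -49
  n5 = min2(7, -7) = -7
  n6 = max2(-49, -7) = -7
  n11 = max2(7, -7) = 7
  n13 = add(7, -1) = 6

Propagation after the edit:
  n1: runs — x2 7->2; result -2.
  n2: runs — n1 -7->-2; result 2.
  n4: runs — x2 7->2; n1 -7->-2; result -4.
  n5: runs — x2 7->2; n1 -7->-2; result -2.
  n6: runs — n4 -49->-4; n5 -7->-2; result -2.
  n11: runs — n2 7->2; n6 -7->-2; result 2.
  n13: runs — n11 7->2; result 1.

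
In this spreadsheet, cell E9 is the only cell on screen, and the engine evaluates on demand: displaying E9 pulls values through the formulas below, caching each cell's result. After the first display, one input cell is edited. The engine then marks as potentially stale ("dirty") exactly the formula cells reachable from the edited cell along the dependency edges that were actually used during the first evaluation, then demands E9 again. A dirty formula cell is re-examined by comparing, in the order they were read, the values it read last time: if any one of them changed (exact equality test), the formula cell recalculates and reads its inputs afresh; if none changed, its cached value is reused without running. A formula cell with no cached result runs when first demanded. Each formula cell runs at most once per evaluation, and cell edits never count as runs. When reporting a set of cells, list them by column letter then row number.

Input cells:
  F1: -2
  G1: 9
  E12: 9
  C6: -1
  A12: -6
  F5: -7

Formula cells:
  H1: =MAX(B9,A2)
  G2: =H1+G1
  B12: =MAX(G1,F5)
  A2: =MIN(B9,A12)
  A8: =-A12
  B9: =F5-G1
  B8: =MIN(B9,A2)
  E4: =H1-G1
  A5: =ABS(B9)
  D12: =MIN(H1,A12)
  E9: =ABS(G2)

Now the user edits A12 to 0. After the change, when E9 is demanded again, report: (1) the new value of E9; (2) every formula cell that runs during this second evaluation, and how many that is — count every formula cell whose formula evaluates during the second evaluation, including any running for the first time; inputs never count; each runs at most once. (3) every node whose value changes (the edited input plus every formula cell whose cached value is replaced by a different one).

E9 now evaluates to 7.
Run set: A2 (1 run).
Changed values: A12.
The important point: A2 recomputes to an identical value, and the output ends up unchanged.

Initial pass — values computed on the first demand:
  B9 = -7 - 9 = -16
  A2 = MIN(-16, -6) = -16
  H1 = MAX(-16, -16) = -16
  G2 = -16 + 9 = -7
  E9 = ABS(-7) = 7

Second demand — change propagation:
  A2: re-runs because A12 -6->0; new result -16 (unchanged).
  H1: re-examined; everything it read last time is the same (B9 unchanged, A2 unchanged) — cache -16 kept, no run.
  G2: re-examined; everything it read last time is the same (H1 unchanged, G1 unchanged) — cache -7 kept, no run.
  E9: re-examined; everything it read last time is the same (G2 unchanged) — cache 7 kept, no run.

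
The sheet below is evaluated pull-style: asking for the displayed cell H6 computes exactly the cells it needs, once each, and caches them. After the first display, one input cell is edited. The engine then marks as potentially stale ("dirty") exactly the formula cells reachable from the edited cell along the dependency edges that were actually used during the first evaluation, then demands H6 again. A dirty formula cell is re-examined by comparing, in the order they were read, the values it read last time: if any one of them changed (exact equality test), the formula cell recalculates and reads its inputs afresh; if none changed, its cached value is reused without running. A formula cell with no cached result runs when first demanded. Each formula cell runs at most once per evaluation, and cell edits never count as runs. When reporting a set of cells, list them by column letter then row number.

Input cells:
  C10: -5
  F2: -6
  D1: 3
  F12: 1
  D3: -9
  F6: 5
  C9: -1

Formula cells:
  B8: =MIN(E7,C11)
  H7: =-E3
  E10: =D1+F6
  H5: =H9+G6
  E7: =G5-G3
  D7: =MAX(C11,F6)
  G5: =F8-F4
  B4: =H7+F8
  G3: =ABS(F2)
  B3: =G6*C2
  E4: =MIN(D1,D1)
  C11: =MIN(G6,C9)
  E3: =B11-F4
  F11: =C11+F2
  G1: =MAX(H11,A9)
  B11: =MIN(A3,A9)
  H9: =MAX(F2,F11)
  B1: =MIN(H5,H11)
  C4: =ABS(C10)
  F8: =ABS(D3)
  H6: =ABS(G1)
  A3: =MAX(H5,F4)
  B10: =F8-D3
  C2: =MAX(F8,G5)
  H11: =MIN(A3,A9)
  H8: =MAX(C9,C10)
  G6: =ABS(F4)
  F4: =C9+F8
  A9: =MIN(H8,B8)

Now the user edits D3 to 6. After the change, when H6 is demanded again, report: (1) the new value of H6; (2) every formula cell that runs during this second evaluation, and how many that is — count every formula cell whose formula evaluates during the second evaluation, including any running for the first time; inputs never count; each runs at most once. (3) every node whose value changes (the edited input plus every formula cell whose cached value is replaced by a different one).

First demand of the output computes:
  F8 = ABS(-9) = 9
  F4 = -1 + 9 = 8
  G3 = ABS(-6) = 6
  G5 = 9 - 8 = 1
  E7 = 1 - 6 = -5
  G6 = ABS(8) = 8
  C11 = MIN(8, -1) = -1
  B8 = MIN(-5, -1) = -5
  F11 = -1 + -6 = -7
  H8 = MAX(-1, -5) = -1
  A9 = MIN(-1, -5) = -5
  H9 = MAX(-6, -7) = -6
  H5 = -6 + 8 = 2
  A3 = MAX(2, 8) = 8
  H11 = MIN(8, -5) = -5
  G1 = MAX(-5, -5) = -5
  H6 = ABS(-5) = 5

After the edit, cleaning proceeds:
  F8: a read changed (D3 -9->6) — executes, giving 6.
  F4: a read changed (F8 9->6) — executes, giving 5.
  G5: a read changed (F8 9->6; F4 8->5) — executes, giving 1 — identical to its old value.
  E7: dirty, but its reads are unchanged (G5 unchanged, G3 unchanged); cached -5 stands.
  G6: a read changed (F4 8->5) — executes, giving 5.
  C11: a read changed (G6 8->5) — executes, giving -1 — identical to its old value.
  B8: dirty, but its reads are unchanged (E7 unchanged, C11 unchanged); cached -5 stands.
  A9: dirty, but its reads are unchanged (H8 unchanged, B8 unchanged); cached -5 stands.
  F11: dirty, but its reads are unchanged (C11 unchanged, F2 unchanged); cached -7 stands.
  H9: dirty, but its reads are unchanged (F2 unchanged, F11 unchanged); cached -6 stands.
  H5: a read changed (G6 8->5) — executes, giving -1.
  A3: a read changed (H5 2->-1; F4 8->5) — executes, giving 5.
  H11: a read changed (A3 8->5) — executes, giving -5 — identical to its old value.
  G1: dirty, but its reads are unchanged (H11 unchanged, A9 unchanged); cached -5 stands.
  H6: dirty, but its reads are unchanged (G1 unchanged); cached 5 stands.

Note where the cutoff bites: F11 is checked, finds nothing changed, and keeps its cache.

Demanding H6 again yields 5.
8 formula cells run: A3, C11, F4, F8, G5, G6, H5, H11.
The nodes whose values change: A3, D3, F4, F8, G6, H5.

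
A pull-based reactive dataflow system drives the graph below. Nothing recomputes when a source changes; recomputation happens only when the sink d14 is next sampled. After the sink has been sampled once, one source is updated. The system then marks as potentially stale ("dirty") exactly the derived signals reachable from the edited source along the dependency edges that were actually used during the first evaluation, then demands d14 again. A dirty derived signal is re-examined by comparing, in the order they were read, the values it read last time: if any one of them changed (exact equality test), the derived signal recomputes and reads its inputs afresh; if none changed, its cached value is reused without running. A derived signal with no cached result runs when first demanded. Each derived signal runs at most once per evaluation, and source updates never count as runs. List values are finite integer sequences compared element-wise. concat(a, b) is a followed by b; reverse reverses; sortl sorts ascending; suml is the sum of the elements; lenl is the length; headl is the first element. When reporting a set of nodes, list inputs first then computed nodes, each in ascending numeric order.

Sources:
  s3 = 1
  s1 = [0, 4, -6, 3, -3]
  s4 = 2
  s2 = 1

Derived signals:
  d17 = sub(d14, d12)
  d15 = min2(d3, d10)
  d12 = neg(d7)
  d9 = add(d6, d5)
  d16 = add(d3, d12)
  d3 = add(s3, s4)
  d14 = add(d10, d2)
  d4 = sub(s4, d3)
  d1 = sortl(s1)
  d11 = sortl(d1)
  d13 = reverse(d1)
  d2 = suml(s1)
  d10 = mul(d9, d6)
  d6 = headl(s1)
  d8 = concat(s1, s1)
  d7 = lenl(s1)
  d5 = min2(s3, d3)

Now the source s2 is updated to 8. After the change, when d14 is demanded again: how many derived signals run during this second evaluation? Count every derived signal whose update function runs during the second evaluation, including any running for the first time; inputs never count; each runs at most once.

First evaluation (everything demanded from the output):
  d2 = suml([0, 4, -6, 3, -3]) = -2
  d3 = add(1, 2) = 3
  d5 = min2(1, 3) = 1
  d6 = headl([0, 4, -6, 3, -3]) = 0
  d9 = add(0, 1) = 1
  d10 = mul(1, 0) = 0
  d14 = add(0, -2) = -2

Propagation after the edit:
  s2 feeds no computation that the output demands — nothing is marked dirty and nothing runs.

Key observation: s2 is never demanded by the output, so the edit triggers no recomputation at all.

Derived signals that run: none — 0 in total.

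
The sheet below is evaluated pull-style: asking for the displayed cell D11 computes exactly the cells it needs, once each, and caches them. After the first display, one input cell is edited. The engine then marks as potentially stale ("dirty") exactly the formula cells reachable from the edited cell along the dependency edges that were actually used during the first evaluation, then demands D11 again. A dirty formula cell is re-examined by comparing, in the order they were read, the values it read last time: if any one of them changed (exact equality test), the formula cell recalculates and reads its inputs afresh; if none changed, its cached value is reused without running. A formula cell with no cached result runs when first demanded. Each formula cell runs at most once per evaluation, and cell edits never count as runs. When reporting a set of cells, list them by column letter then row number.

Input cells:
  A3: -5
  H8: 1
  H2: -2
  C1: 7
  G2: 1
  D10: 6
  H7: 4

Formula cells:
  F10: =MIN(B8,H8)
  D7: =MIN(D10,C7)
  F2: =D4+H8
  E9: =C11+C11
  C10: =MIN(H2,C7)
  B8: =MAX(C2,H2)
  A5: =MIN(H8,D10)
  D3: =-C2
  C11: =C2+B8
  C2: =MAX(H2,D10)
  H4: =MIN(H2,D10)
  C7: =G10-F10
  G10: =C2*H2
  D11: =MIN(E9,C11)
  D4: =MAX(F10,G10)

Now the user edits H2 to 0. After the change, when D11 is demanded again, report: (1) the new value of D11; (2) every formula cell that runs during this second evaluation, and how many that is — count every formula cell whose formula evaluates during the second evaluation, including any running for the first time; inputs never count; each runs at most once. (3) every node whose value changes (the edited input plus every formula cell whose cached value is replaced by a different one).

First demand of the output computes:
  C2 = MAX(-2, 6) = 6
  B8 = MAX(6, -2) = 6
  C11 = 6 + 6 = 12
  E9 = 12 + 12 = 24
  D11 = MIN(24, 12) = 12

After the edit, cleaning proceeds:
  C2: a read changed (H2 -2->0) — executes, giving 6 — identical to its old value.
  B8: a read changed (H2 -2->0) — executes, giving 6 — identical to its old value.
  C11: dirty, but its reads are unchanged (C2 unchanged, B8 unchanged); cached 12 stands.
  E9: dirty, but its reads are unchanged (C11 unchanged, C11 unchanged); cached 24 stands.
  D11: dirty, but its reads are unchanged (E9 unchanged, C11 unchanged); cached 12 stands.

Note where the cutoff bites: C11 is checked, finds nothing changed, and keeps its cache.

Demanding D11 again yields 12.
2 formula cells run: B8, C2.
The nodes whose values change: H2.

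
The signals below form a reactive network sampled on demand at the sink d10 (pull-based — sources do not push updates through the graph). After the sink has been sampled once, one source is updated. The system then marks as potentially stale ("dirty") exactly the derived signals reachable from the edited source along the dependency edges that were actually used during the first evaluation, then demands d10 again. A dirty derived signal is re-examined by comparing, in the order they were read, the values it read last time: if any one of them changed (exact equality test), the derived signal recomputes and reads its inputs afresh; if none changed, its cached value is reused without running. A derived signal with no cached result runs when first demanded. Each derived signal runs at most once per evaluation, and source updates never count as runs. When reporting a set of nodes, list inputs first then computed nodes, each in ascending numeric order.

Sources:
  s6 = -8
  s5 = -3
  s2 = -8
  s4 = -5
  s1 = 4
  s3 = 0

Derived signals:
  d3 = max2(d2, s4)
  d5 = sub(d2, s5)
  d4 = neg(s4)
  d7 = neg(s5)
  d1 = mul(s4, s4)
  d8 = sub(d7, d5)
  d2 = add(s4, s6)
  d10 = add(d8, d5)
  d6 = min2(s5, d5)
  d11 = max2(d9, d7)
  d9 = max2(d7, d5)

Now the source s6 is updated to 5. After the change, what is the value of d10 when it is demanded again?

Initial pass — values computed on the first demand:
  d2 = add(-5, -8) = -13
  d5 = sub(-13, -3) = -10
  d7 = neg(-3) = 3
  d8 = sub(3, -10) = 13
  d10 = add(13, -10) = 3

Second demand — change propagation:
  d2: re-runs because s6 -8->5; new result 0.
  d5: re-runs because d2 -13->0; new result 3.
  d8: re-runs because d5 -10->3; new result 0.
  d10: re-runs because d8 13->0; d5 -10->3; new result 3 (unchanged).

d10 now evaluates to 3.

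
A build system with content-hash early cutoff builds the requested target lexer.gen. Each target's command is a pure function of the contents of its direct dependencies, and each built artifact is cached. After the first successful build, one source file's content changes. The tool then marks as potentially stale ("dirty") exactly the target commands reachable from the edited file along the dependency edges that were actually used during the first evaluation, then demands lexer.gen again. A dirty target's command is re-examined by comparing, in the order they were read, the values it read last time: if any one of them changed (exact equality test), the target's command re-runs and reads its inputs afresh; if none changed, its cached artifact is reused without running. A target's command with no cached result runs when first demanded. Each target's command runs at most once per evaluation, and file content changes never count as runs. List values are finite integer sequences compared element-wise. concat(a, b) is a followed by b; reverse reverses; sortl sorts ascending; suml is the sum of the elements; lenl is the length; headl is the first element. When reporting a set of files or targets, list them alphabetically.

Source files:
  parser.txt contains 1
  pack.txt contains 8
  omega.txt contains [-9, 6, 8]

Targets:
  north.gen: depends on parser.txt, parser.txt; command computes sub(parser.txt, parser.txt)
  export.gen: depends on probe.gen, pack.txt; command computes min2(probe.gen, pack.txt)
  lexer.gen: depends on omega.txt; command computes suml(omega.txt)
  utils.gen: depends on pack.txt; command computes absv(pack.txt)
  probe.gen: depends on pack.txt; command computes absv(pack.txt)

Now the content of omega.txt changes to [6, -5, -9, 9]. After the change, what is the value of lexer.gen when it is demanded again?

First evaluation (everything demanded from the output):
  lexer.gen = suml([-9, 6, 8]) = 5

Propagation after the edit:
  lexer.gen: runs — omega.txt [-9, 6, 8]->[6, -5, -9, 9]; result 1.

New value of lexer.gen: 1.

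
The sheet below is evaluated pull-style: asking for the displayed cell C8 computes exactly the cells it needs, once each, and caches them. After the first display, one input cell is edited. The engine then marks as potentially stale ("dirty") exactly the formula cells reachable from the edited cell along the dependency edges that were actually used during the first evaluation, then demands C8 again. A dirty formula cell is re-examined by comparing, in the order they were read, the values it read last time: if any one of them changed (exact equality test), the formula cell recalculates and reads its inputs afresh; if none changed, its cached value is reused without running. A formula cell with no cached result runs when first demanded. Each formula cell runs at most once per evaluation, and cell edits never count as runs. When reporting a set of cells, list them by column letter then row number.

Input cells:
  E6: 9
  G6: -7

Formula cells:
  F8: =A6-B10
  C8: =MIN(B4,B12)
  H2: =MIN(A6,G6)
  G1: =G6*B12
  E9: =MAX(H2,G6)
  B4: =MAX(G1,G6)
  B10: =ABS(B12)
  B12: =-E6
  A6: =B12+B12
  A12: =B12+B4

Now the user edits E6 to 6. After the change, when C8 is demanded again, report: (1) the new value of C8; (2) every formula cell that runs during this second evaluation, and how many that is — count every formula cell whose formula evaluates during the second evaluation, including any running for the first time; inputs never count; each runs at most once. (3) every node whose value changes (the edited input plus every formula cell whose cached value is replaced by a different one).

Demanding C8 again yields -6.
4 formula cells run: B4, B12, C8, G1.
The nodes whose values change: B4, B12, C8, E6, G1.

First demand of the output computes:
  B12 = -(9) = -9
  G1 = -7 * -9 = 63
  B4 = MAX(63, -7) = 63
  C8 = MIN(63, -9) = -9

After the edit, cleaning proceeds:
  B12: a read changed (E6 9->6) — executes, giving -6.
  G1: a read changed (B12 -9->-6) — executes, giving 42.
  B4: a read changed (G1 63->42) — executes, giving 42.
  C8: a read changed (B4 63->42; B12 -9->-6) — executes, giving -6.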